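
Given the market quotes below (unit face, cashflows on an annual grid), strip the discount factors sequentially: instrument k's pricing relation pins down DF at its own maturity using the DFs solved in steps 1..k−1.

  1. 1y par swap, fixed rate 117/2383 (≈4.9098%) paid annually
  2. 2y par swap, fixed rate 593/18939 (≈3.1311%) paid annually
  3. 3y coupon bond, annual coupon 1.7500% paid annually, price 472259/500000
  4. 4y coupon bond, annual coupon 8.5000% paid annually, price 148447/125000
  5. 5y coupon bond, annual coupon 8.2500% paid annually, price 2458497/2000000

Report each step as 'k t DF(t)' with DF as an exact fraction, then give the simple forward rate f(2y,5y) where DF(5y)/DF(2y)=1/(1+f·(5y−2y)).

step 1 [1y] swap r/1=117/2383: DF=(1 − 117/2383·(0))/(1+117/2383) = 2383/2500 ≈ 0.953200
step 2 [2y] swap r/1=593/18939: DF=(1 − 593/18939·(0.953200))/(1+593/18939) = 9407/10000 ≈ 0.940700
step 3 [3y] bond c/1=7/400: DF=(472259/500000 − 7/400·(0.953200+0.940700))/(1+7/400) = 8957/10000 ≈ 0.895700
step 4 [4y] bond c/1=17/200: DF=(148447/125000 − 17/200·(0.953200+0.940700+0.895700))/(1+17/200) = 219/250 ≈ 0.876000
step 5 [5y] bond c/1=33/400: DF=(2458497/2000000 − 33/400·(0.953200+0.940700+0.895700+0.876000))/(1+33/400) = 4281/5000 ≈ 0.856200

1 1 2383/2500
2 2 9407/10000
3 3 8957/10000
4 4 219/250
5 5 4281/5000
f(2y,5y) = ((9407/10000)/(4281/5000) − 1)/(3) = 845/25686 ≈ 3.2897%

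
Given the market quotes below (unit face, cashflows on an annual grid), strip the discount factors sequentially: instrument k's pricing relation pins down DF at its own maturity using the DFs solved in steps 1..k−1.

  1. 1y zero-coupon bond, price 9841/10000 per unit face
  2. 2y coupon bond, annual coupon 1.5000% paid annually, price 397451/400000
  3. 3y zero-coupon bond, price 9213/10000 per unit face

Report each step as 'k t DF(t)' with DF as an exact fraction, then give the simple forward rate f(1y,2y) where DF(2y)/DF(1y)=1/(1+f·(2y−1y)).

1 1 9841/10000
2 2 2411/2500
3 3 9213/10000
f(1y,2y) = ((9841/10000)/(2411/2500) − 1)/(1) = 197/9644 ≈ 2.0427%

step 1 [1y] zero: DF = P = 9841/10000 ≈ 0.984100
step 2 [2y] bond c/1=3/200: DF=(397451/400000 − 3/200·(0.984100))/(1+3/200) = 2411/2500 ≈ 0.964400
step 3 [3y] zero: DF = P = 9213/10000 ≈ 0.921300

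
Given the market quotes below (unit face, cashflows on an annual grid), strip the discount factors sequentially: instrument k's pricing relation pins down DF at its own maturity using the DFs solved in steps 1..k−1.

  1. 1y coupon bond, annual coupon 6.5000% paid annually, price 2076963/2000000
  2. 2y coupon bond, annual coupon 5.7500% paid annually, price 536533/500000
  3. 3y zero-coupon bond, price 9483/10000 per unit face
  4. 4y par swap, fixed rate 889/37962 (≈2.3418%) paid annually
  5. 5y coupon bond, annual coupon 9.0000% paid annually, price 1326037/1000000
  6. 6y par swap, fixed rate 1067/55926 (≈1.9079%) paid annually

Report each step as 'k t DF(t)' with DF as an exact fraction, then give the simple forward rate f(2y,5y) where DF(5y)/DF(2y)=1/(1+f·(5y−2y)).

1 1 9751/10000
2 2 9617/10000
3 3 9483/10000
4 4 9111/10000
5 5 9031/10000
6 6 8933/10000
f(2y,5y) = ((9617/10000)/(9031/10000) − 1)/(3) = 586/27093 ≈ 2.1629%

step 1 [1y] bond c/1=13/200: DF=(2076963/2000000 − 13/200·(0))/(1+13/200) = 9751/10000 ≈ 0.975100
step 2 [2y] bond c/1=23/400: DF=(536533/500000 − 23/400·(0.975100))/(1+23/400) = 9617/10000 ≈ 0.961700
step 3 [3y] zero: DF = P = 9483/10000 ≈ 0.948300
step 4 [4y] swap r/1=889/37962: DF=(1 − 889/37962·(0.975100+0.961700+0.948300))/(1+889/37962) = 9111/10000 ≈ 0.911100
step 5 [5y] bond c/1=9/100: DF=(1326037/1000000 − 9/100·(0.975100+0.961700+0.948300+0.911100))/(1+9/100) = 9031/10000 ≈ 0.903100
step 6 [6y] swap r/1=1067/55926: DF=(1 − 1067/55926·(0.975100+0.961700+0.948300+0.911100+0.903100))/(1+1067/55926) = 8933/10000 ≈ 0.893300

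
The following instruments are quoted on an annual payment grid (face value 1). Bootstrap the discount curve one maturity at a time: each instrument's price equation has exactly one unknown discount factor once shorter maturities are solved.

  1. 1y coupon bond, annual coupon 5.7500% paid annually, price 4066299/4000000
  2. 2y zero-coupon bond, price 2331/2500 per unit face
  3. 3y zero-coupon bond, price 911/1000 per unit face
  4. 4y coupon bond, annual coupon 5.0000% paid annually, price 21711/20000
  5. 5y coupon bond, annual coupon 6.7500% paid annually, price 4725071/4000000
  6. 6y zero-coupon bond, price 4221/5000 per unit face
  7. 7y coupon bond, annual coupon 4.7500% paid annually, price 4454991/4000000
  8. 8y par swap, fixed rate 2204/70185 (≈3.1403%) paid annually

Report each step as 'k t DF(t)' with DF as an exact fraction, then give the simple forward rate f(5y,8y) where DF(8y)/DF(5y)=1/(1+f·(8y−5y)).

step 1 [1y] bond c/1=23/400: DF=(4066299/4000000 − 23/400·(0))/(1+23/400) = 9613/10000 ≈ 0.961300
step 2 [2y] zero: DF = P = 2331/2500 ≈ 0.932400
step 3 [3y] zero: DF = P = 911/1000 ≈ 0.911000
step 4 [4y] bond c/1=1/20: DF=(21711/20000 − 1/20·(0.961300+0.932400+0.911000))/(1+1/20) = 9003/10000 ≈ 0.900300
step 5 [5y] bond c/1=27/400: DF=(4725071/4000000 − 27/400·(0.961300+0.932400+0.911000+0.900300))/(1+27/400) = 8723/10000 ≈ 0.872300
step 6 [6y] zero: DF = P = 4221/5000 ≈ 0.844200
step 7 [7y] bond c/1=19/400: DF=(4454991/4000000 − 19/400·(0.961300+0.932400+0.911000+0.900300+0.872300+0.844200))/(1+19/400) = 4087/5000 ≈ 0.817400
step 8 [8y] swap r/1=2204/70185: DF=(1 − 2204/70185·(0.961300+0.932400+0.911000+0.900300+0.872300+0.844200+0.817400))/(1+2204/70185) = 1949/2500 ≈ 0.779600

1 1 9613/10000
2 2 2331/2500
3 3 911/1000
4 4 9003/10000
5 5 8723/10000
6 6 4221/5000
7 7 4087/5000
8 8 1949/2500
f(5y,8y) = ((8723/10000)/(1949/2500) − 1)/(3) = 309/7796 ≈ 3.9636%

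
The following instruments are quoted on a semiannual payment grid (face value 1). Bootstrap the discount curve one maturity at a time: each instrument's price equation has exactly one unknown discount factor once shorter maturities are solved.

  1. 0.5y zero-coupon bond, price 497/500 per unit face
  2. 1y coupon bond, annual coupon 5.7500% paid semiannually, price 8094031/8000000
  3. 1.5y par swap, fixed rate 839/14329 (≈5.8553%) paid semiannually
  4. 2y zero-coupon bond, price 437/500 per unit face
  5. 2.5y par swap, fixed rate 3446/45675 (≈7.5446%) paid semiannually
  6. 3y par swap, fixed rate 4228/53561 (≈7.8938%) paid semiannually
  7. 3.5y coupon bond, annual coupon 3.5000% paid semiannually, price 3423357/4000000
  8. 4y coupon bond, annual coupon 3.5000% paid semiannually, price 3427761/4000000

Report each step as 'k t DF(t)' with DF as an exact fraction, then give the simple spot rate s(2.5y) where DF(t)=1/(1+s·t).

1 1/2 497/500
2 1 9557/10000
3 3/2 9161/10000
4 2 437/500
5 5/2 8277/10000
6 3 3943/5000
7 7/2 749/1000
8 4 1843/2500
s(2.5y) = (1/(8277/10000) − 1)/(5/2) = 3446/41385 ≈ 8.3267%

step 1 [0.5y] zero: DF = P = 497/500 ≈ 0.994000
step 2 [1y] bond c/2=23/800: DF=(8094031/8000000 − 23/800·(0.994000))/(1+23/800) = 9557/10000 ≈ 0.955700
step 3 [1.5y] swap r/2=839/28658: DF=(1 − 839/28658·(0.994000+0.955700))/(1+839/28658) = 9161/10000 ≈ 0.916100
step 4 [2y] zero: DF = P = 437/500 ≈ 0.874000
step 5 [2.5y] swap r/2=1723/45675: DF=(1 − 1723/45675·(0.994000+0.955700+0.916100+0.874000))/(1+1723/45675) = 8277/10000 ≈ 0.827700
step 6 [3y] swap r/2=2114/53561: DF=(1 − 2114/53561·(0.994000+0.955700+0.916100+0.874000+0.827700))/(1+2114/53561) = 3943/5000 ≈ 0.788600
step 7 [3.5y] bond c/2=7/400: DF=(3423357/4000000 − 7/400·(0.994000+0.955700+0.916100+0.874000+0.827700+0.788600))/(1+7/400) = 749/1000 ≈ 0.749000
step 8 [4y] bond c/2=7/400: DF=(3427761/4000000 − 7/400·(0.994000+0.955700+0.916100+0.874000+0.827700+0.788600+0.749000))/(1+7/400) = 1843/2500 ≈ 0.737200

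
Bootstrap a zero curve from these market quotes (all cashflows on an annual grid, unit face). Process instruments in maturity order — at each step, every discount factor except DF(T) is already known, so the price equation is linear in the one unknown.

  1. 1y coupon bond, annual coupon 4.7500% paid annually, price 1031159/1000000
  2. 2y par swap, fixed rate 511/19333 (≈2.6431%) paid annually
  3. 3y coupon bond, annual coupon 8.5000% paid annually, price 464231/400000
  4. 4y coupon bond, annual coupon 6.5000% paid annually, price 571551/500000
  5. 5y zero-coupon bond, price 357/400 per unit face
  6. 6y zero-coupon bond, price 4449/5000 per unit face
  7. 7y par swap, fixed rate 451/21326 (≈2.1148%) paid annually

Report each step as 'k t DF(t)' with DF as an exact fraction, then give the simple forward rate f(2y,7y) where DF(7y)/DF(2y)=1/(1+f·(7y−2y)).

step 1 [1y] bond c/1=19/400: DF=(1031159/1000000 − 19/400·(0))/(1+19/400) = 2461/2500 ≈ 0.984400
step 2 [2y] swap r/1=511/19333: DF=(1 − 511/19333·(0.984400))/(1+511/19333) = 9489/10000 ≈ 0.948900
step 3 [3y] bond c/1=17/200: DF=(464231/400000 − 17/200·(0.984400+0.948900))/(1+17/200) = 4591/5000 ≈ 0.918200
step 4 [4y] bond c/1=13/200: DF=(571551/500000 − 13/200·(0.984400+0.948900+0.918200))/(1+13/200) = 8993/10000 ≈ 0.899300
step 5 [5y] zero: DF = P = 357/400 ≈ 0.892500
step 6 [6y] zero: DF = P = 4449/5000 ≈ 0.889800
step 7 [7y] swap r/1=451/21326: DF=(1 − 451/21326·(0.984400+0.948900+0.918200+0.899300+0.892500+0.889800))/(1+451/21326) = 8647/10000 ≈ 0.864700

1 1 2461/2500
2 2 9489/10000
3 3 4591/5000
4 4 8993/10000
5 5 357/400
6 6 4449/5000
7 7 8647/10000
f(2y,7y) = ((9489/10000)/(8647/10000) − 1)/(5) = 842/43235 ≈ 1.9475%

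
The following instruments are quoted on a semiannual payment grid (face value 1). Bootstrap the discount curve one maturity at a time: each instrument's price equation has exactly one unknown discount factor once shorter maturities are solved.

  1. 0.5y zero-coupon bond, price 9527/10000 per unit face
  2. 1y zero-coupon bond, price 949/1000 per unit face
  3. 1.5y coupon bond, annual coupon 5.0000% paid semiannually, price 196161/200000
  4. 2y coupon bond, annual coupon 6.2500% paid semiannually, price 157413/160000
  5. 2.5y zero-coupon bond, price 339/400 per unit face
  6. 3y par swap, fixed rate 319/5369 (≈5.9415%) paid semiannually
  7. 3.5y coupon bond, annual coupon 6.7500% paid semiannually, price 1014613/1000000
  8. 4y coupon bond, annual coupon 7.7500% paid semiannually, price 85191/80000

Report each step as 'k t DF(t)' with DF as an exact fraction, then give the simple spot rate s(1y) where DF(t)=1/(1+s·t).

1 1/2 9527/10000
2 1 949/1000
3 3/2 1821/2000
4 2 543/625
5 5/2 339/400
6 3 1681/2000
7 7/2 4031/5000
8 4 1987/2500
s(1y) = (1/(949/1000) − 1)/(1) = 51/949 ≈ 5.3741%

step 1 [0.5y] zero: DF = P = 9527/10000 ≈ 0.952700
step 2 [1y] zero: DF = P = 949/1000 ≈ 0.949000
step 3 [1.5y] bond c/2=1/40: DF=(196161/200000 − 1/40·(0.952700+0.949000))/(1+1/40) = 1821/2000 ≈ 0.910500
step 4 [2y] bond c/2=1/32: DF=(157413/160000 − 1/32·(0.952700+0.949000+0.910500))/(1+1/32) = 543/625 ≈ 0.868800
step 5 [2.5y] zero: DF = P = 339/400 ≈ 0.847500
step 6 [3y] swap r/2=319/10738: DF=(1 − 319/10738·(0.952700+0.949000+0.910500+0.868800+0.847500))/(1+319/10738) = 1681/2000 ≈ 0.840500
step 7 [3.5y] bond c/2=27/800: DF=(1014613/1000000 − 27/800·(0.952700+0.949000+0.910500+0.868800+0.847500+0.840500))/(1+27/800) = 4031/5000 ≈ 0.806200
step 8 [4y] bond c/2=31/800: DF=(85191/80000 − 31/800·(0.952700+0.949000+0.910500+0.868800+0.847500+0.840500+0.806200))/(1+31/800) = 1987/2500 ≈ 0.794800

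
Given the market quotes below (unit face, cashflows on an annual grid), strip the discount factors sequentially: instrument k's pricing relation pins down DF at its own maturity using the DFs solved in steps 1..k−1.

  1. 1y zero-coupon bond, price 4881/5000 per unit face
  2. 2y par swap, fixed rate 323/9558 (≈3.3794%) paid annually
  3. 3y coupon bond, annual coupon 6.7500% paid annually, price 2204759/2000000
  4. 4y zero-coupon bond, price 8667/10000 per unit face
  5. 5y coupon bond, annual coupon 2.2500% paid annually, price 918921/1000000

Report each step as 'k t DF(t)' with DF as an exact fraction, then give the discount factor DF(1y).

1 1 4881/5000
2 2 4677/5000
3 3 4559/5000
4 4 8667/10000
5 5 327/400
DF(1y) = 4881/5000 ≈ 0.976200

step 1 [1y] zero: DF = P = 4881/5000 ≈ 0.976200
step 2 [2y] swap r/1=323/9558: DF=(1 − 323/9558·(0.976200))/(1+323/9558) = 4677/5000 ≈ 0.935400
step 3 [3y] bond c/1=27/400: DF=(2204759/2000000 − 27/400·(0.976200+0.935400))/(1+27/400) = 4559/5000 ≈ 0.911800
step 4 [4y] zero: DF = P = 8667/10000 ≈ 0.866700
step 5 [5y] bond c/1=9/400: DF=(918921/1000000 − 9/400·(0.976200+0.935400+0.911800+0.866700))/(1+9/400) = 327/400 ≈ 0.817500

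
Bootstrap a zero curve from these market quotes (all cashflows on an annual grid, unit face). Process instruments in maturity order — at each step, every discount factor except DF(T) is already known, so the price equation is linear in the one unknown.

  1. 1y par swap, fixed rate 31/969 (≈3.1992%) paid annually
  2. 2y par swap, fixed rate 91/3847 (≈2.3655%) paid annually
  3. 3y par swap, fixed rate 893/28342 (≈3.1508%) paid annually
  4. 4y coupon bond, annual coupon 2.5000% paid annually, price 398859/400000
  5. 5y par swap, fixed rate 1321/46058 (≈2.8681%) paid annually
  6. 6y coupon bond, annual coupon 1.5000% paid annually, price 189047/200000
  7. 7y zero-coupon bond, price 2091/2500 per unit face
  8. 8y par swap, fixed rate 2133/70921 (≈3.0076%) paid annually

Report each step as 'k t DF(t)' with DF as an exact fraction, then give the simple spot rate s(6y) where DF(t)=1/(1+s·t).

step 1 [1y] swap r/1=31/969: DF=(1 − 31/969·(0))/(1+31/969) = 969/1000 ≈ 0.969000
step 2 [2y] swap r/1=91/3847: DF=(1 − 91/3847·(0.969000))/(1+91/3847) = 1909/2000 ≈ 0.954500
step 3 [3y] swap r/1=893/28342: DF=(1 − 893/28342·(0.969000+0.954500))/(1+893/28342) = 9107/10000 ≈ 0.910700
step 4 [4y] bond c/1=1/40: DF=(398859/400000 − 1/40·(0.969000+0.954500+0.910700))/(1+1/40) = 9037/10000 ≈ 0.903700
step 5 [5y] swap r/1=1321/46058: DF=(1 − 1321/46058·(0.969000+0.954500+0.910700+0.903700))/(1+1321/46058) = 8679/10000 ≈ 0.867900
step 6 [6y] bond c/1=3/200: DF=(189047/200000 − 3/200·(0.969000+0.954500+0.910700+0.903700+0.867900))/(1+3/200) = 1079/1250 ≈ 0.863200
step 7 [7y] zero: DF = P = 2091/2500 ≈ 0.836400
step 8 [8y] swap r/1=2133/70921: DF=(1 − 2133/70921·(0.969000+0.954500+0.910700+0.903700+0.867900+0.863200+0.836400))/(1+2133/70921) = 7867/10000 ≈ 0.786700

1 1 969/1000
2 2 1909/2000
3 3 9107/10000
4 4 9037/10000
5 5 8679/10000
6 6 1079/1250
7 7 2091/2500
8 8 7867/10000
s(6y) = (1/(1079/1250) − 1)/(6) = 57/2158 ≈ 2.6413%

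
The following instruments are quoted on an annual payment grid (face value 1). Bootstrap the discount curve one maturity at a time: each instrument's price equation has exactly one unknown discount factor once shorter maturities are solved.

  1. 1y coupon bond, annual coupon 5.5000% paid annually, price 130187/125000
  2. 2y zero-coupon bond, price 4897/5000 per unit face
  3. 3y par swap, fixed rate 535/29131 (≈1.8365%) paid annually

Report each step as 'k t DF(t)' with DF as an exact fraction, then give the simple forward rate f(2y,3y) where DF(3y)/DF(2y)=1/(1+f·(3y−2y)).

1 1 617/625
2 2 4897/5000
3 3 1893/2000
f(2y,3y) = ((4897/5000)/(1893/2000) − 1)/(1) = 329/9465 ≈ 3.4760%

step 1 [1y] bond c/1=11/200: DF=(130187/125000 − 11/200·(0))/(1+11/200) = 617/625 ≈ 0.987200
step 2 [2y] zero: DF = P = 4897/5000 ≈ 0.979400
step 3 [3y] swap r/1=535/29131: DF=(1 − 535/29131·(0.987200+0.979400))/(1+535/29131) = 1893/2000 ≈ 0.946500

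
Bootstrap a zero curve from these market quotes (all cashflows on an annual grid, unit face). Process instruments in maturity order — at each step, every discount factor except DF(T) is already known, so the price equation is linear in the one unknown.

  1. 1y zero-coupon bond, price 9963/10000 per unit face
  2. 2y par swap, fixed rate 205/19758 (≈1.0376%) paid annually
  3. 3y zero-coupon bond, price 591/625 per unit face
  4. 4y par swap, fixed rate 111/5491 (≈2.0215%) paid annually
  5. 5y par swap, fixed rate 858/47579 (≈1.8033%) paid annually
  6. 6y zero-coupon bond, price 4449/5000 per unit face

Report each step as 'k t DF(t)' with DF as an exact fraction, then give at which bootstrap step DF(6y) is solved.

1 1 9963/10000
2 2 1959/2000
3 3 591/625
4 4 9223/10000
5 5 4571/5000
6 6 4449/5000
DF(6y) is solved at step 6

step 1 [1y] zero: DF = P = 9963/10000 ≈ 0.996300
step 2 [2y] swap r/1=205/19758: DF=(1 − 205/19758·(0.996300))/(1+205/19758) = 1959/2000 ≈ 0.979500
step 3 [3y] zero: DF = P = 591/625 ≈ 0.945600
step 4 [4y] swap r/1=111/5491: DF=(1 − 111/5491·(0.996300+0.979500+0.945600))/(1+111/5491) = 9223/10000 ≈ 0.922300
step 5 [5y] swap r/1=858/47579: DF=(1 − 858/47579·(0.996300+0.979500+0.945600+0.922300))/(1+858/47579) = 4571/5000 ≈ 0.914200
step 6 [6y] zero: DF = P = 4449/5000 ≈ 0.889800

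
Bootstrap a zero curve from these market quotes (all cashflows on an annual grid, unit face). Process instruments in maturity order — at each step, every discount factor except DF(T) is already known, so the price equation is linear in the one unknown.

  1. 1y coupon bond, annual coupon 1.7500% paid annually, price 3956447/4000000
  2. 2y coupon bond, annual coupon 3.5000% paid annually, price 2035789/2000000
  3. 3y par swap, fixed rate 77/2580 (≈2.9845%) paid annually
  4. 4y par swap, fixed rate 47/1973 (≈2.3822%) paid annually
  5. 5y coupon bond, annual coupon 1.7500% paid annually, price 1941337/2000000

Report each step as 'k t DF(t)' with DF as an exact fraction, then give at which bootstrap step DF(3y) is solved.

step 1 [1y] bond c/1=7/400: DF=(3956447/4000000 − 7/400·(0))/(1+7/400) = 9721/10000 ≈ 0.972100
step 2 [2y] bond c/1=7/200: DF=(2035789/2000000 − 7/200·(0.972100))/(1+7/200) = 4753/5000 ≈ 0.950600
step 3 [3y] swap r/1=77/2580: DF=(1 − 77/2580·(0.972100+0.950600))/(1+77/2580) = 9153/10000 ≈ 0.915300
step 4 [4y] swap r/1=47/1973: DF=(1 − 47/1973·(0.972100+0.950600+0.915300))/(1+47/1973) = 9107/10000 ≈ 0.910700
step 5 [5y] bond c/1=7/400: DF=(1941337/2000000 − 7/400·(0.972100+0.950600+0.915300+0.910700))/(1+7/400) = 1779/2000 ≈ 0.889500

1 1 9721/10000
2 2 4753/5000
3 3 9153/10000
4 4 9107/10000
5 5 1779/2000
DF(3y) is solved at step 3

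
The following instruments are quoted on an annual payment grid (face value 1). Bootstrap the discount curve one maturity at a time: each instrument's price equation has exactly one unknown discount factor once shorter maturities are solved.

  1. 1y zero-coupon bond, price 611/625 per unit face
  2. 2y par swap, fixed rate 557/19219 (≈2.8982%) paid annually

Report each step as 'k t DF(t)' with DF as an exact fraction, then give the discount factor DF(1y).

step 1 [1y] zero: DF = P = 611/625 ≈ 0.977600
step 2 [2y] swap r/1=557/19219: DF=(1 − 557/19219·(0.977600))/(1+557/19219) = 9443/10000 ≈ 0.944300

1 1 611/625
2 2 9443/10000
DF(1y) = 611/625 ≈ 0.977600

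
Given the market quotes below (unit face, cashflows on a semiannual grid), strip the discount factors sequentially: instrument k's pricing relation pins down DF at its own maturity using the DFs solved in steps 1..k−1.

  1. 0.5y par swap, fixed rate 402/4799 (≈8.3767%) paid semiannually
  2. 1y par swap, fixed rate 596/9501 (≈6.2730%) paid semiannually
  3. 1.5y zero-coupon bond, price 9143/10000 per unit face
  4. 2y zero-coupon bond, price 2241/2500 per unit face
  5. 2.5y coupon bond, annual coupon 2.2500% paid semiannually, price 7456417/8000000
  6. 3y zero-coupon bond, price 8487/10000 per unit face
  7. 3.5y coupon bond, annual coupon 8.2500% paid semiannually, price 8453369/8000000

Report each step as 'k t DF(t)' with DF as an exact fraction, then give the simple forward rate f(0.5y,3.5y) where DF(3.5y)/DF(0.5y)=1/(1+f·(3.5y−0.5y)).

step 1 [0.5y] swap r/2=201/4799: DF=(1 − 201/4799·(0))/(1+201/4799) = 4799/5000 ≈ 0.959800
step 2 [1y] swap r/2=298/9501: DF=(1 − 298/9501·(0.959800))/(1+298/9501) = 2351/2500 ≈ 0.940400
step 3 [1.5y] zero: DF = P = 9143/10000 ≈ 0.914300
step 4 [2y] zero: DF = P = 2241/2500 ≈ 0.896400
step 5 [2.5y] bond c/2=9/800: DF=(7456417/8000000 − 9/800·(0.959800+0.940400+0.914300+0.896400))/(1+9/800) = 2201/2500 ≈ 0.880400
step 6 [3y] zero: DF = P = 8487/10000 ≈ 0.848700
step 7 [3.5y] bond c/2=33/800: DF=(8453369/8000000 − 33/800·(0.959800+0.940400+0.914300+0.896400+0.880400+0.848700))/(1+33/800) = 7993/10000 ≈ 0.799300

1 1/2 4799/5000
2 1 2351/2500
3 3/2 9143/10000
4 2 2241/2500
5 5/2 2201/2500
6 3 8487/10000
7 7/2 7993/10000
f(0.5y,3.5y) = ((4799/5000)/(7993/10000) − 1)/(3) = 535/7993 ≈ 6.6934%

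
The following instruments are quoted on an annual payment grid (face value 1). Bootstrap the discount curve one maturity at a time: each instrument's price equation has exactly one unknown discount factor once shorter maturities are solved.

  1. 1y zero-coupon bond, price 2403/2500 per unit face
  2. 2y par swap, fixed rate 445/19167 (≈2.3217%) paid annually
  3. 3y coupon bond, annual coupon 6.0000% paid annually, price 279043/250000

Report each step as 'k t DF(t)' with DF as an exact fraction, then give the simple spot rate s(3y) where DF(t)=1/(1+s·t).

step 1 [1y] zero: DF = P = 2403/2500 ≈ 0.961200
step 2 [2y] swap r/1=445/19167: DF=(1 − 445/19167·(0.961200))/(1+445/19167) = 1911/2000 ≈ 0.955500
step 3 [3y] bond c/1=3/50: DF=(279043/250000 − 3/50·(0.961200+0.955500))/(1+3/50) = 1889/2000 ≈ 0.944500

1 1 2403/2500
2 2 1911/2000
3 3 1889/2000
s(3y) = (1/(1889/2000) − 1)/(3) = 37/1889 ≈ 1.9587%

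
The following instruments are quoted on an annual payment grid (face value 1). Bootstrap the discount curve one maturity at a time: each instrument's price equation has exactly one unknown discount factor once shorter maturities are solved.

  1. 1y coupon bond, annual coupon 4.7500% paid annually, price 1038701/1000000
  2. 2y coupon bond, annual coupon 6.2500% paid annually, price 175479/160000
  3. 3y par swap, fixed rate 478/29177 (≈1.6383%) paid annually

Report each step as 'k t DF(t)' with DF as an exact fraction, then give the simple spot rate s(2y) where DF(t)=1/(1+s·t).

1 1 2479/2500
2 2 9739/10000
3 3 4761/5000
s(2y) = (1/(9739/10000) − 1)/(2) = 261/19478 ≈ 1.3400%

step 1 [1y] bond c/1=19/400: DF=(1038701/1000000 − 19/400·(0))/(1+19/400) = 2479/2500 ≈ 0.991600
step 2 [2y] bond c/1=1/16: DF=(175479/160000 − 1/16·(0.991600))/(1+1/16) = 9739/10000 ≈ 0.973900
step 3 [3y] swap r/1=478/29177: DF=(1 − 478/29177·(0.991600+0.973900))/(1+478/29177) = 4761/5000 ≈ 0.952200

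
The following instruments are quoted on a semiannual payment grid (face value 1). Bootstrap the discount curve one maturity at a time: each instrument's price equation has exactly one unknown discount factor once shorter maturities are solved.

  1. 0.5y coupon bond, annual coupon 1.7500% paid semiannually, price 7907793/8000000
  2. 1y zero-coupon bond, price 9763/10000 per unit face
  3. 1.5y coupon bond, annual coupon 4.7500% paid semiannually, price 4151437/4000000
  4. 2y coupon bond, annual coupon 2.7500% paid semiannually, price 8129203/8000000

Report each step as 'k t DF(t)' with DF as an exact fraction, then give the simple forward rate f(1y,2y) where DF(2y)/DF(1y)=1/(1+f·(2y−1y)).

1 1/2 9799/10000
2 1 9763/10000
3 3/2 2421/2500
4 2 9627/10000
f(1y,2y) = ((9763/10000)/(9627/10000) − 1)/(1) = 136/9627 ≈ 1.4127%

step 1 [0.5y] bond c/2=7/800: DF=(7907793/8000000 − 7/800·(0))/(1+7/800) = 9799/10000 ≈ 0.979900
step 2 [1y] zero: DF = P = 9763/10000 ≈ 0.976300
step 3 [1.5y] bond c/2=19/800: DF=(4151437/4000000 − 19/800·(0.979900+0.976300))/(1+19/800) = 2421/2500 ≈ 0.968400
step 4 [2y] bond c/2=11/800: DF=(8129203/8000000 − 11/800·(0.979900+0.976300+0.968400))/(1+11/800) = 9627/10000 ≈ 0.962700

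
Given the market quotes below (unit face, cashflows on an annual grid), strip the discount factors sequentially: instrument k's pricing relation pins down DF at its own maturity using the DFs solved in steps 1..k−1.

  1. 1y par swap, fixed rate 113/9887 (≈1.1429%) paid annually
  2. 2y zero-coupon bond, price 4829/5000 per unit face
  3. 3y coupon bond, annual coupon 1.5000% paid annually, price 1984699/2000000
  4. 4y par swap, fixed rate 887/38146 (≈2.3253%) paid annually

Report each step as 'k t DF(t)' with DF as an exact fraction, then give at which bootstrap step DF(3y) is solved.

step 1 [1y] swap r/1=113/9887: DF=(1 − 113/9887·(0))/(1+113/9887) = 9887/10000 ≈ 0.988700
step 2 [2y] zero: DF = P = 4829/5000 ≈ 0.965800
step 3 [3y] bond c/1=3/200: DF=(1984699/2000000 − 3/200·(0.988700+0.965800))/(1+3/200) = 593/625 ≈ 0.948800
step 4 [4y] swap r/1=887/38146: DF=(1 − 887/38146·(0.988700+0.965800+0.948800))/(1+887/38146) = 9113/10000 ≈ 0.911300

1 1 9887/10000
2 2 4829/5000
3 3 593/625
4 4 9113/10000
DF(3y) is solved at step 3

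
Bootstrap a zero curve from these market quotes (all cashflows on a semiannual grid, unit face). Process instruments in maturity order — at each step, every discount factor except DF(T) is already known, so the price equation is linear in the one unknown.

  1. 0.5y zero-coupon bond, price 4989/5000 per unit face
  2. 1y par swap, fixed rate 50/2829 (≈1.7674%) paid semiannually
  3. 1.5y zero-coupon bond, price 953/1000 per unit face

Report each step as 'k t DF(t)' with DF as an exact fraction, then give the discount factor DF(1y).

step 1 [0.5y] zero: DF = P = 4989/5000 ≈ 0.997800
step 2 [1y] swap r/2=25/2829: DF=(1 − 25/2829·(0.997800))/(1+25/2829) = 393/400 ≈ 0.982500
step 3 [1.5y] zero: DF = P = 953/1000 ≈ 0.953000

1 1/2 4989/5000
2 1 393/400
3 3/2 953/1000
DF(1y) = 393/400 ≈ 0.982500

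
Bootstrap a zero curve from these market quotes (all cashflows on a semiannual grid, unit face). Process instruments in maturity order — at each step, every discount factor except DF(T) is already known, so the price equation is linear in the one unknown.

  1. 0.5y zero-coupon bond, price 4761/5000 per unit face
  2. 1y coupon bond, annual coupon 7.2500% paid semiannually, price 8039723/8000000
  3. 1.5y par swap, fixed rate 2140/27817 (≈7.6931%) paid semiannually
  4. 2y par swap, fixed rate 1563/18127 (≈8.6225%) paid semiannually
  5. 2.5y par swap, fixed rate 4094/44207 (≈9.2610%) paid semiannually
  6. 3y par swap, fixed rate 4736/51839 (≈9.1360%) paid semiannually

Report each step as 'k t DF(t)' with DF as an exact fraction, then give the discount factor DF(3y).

1 1/2 4761/5000
2 1 1873/2000
3 3/2 893/1000
4 2 8437/10000
5 5/2 7953/10000
6 3 477/625
DF(3y) = 477/625 ≈ 0.763200

step 1 [0.5y] zero: DF = P = 4761/5000 ≈ 0.952200
step 2 [1y] bond c/2=29/800: DF=(8039723/8000000 − 29/800·(0.952200))/(1+29/800) = 1873/2000 ≈ 0.936500
step 3 [1.5y] swap r/2=1070/27817: DF=(1 − 1070/27817·(0.952200+0.936500))/(1+1070/27817) = 893/1000 ≈ 0.893000
step 4 [2y] swap r/2=1563/36254: DF=(1 − 1563/36254·(0.952200+0.936500+0.893000))/(1+1563/36254) = 8437/10000 ≈ 0.843700
step 5 [2.5y] swap r/2=2047/44207: DF=(1 − 2047/44207·(0.952200+0.936500+0.893000+0.843700))/(1+2047/44207) = 7953/10000 ≈ 0.795300
step 6 [3y] swap r/2=2368/51839: DF=(1 − 2368/51839·(0.952200+0.936500+0.893000+0.843700+0.795300))/(1+2368/51839) = 477/625 ≈ 0.763200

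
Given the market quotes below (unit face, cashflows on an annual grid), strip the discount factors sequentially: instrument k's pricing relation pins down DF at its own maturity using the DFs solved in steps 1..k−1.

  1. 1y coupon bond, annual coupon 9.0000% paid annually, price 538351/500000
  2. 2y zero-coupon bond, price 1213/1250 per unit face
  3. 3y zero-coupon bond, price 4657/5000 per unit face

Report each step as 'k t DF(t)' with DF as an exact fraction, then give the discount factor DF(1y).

1 1 4939/5000
2 2 1213/1250
3 3 4657/5000
DF(1y) = 4939/5000 ≈ 0.987800

step 1 [1y] bond c/1=9/100: DF=(538351/500000 − 9/100·(0))/(1+9/100) = 4939/5000 ≈ 0.987800
step 2 [2y] zero: DF = P = 1213/1250 ≈ 0.970400
step 3 [3y] zero: DF = P = 4657/5000 ≈ 0.931400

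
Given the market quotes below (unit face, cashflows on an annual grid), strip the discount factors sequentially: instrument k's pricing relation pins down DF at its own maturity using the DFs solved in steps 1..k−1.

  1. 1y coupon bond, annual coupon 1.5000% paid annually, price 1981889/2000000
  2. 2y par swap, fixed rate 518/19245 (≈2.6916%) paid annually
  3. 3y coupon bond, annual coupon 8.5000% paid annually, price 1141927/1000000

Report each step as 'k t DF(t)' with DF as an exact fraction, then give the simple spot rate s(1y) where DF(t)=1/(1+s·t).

1 1 9763/10000
2 2 4741/5000
3 3 9017/10000
s(1y) = (1/(9763/10000) − 1)/(1) = 237/9763 ≈ 2.4275%

step 1 [1y] bond c/1=3/200: DF=(1981889/2000000 − 3/200·(0))/(1+3/200) = 9763/10000 ≈ 0.976300
step 2 [2y] swap r/1=518/19245: DF=(1 − 518/19245·(0.976300))/(1+518/19245) = 4741/5000 ≈ 0.948200
step 3 [3y] bond c/1=17/200: DF=(1141927/1000000 − 17/200·(0.976300+0.948200))/(1+17/200) = 9017/10000 ≈ 0.901700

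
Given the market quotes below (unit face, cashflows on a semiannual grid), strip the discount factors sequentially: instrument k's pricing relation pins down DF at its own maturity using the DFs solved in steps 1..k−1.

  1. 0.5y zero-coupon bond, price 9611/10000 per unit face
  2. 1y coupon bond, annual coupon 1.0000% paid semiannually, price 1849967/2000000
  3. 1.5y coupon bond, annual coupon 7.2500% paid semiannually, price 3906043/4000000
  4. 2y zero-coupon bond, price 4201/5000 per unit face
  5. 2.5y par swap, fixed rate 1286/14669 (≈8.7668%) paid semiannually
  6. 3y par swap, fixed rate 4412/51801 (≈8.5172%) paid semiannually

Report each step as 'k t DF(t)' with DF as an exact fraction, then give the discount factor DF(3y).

1 1/2 9611/10000
2 1 2289/2500
3 3/2 8767/10000
4 2 4201/5000
5 5/2 8071/10000
6 3 3897/5000
DF(3y) = 3897/5000 ≈ 0.779400

step 1 [0.5y] zero: DF = P = 9611/10000 ≈ 0.961100
step 2 [1y] bond c/2=1/200: DF=(1849967/2000000 − 1/200·(0.961100))/(1+1/200) = 2289/2500 ≈ 0.915600
step 3 [1.5y] bond c/2=29/800: DF=(3906043/4000000 − 29/800·(0.961100+0.915600))/(1+29/800) = 8767/10000 ≈ 0.876700
step 4 [2y] zero: DF = P = 4201/5000 ≈ 0.840200
step 5 [2.5y] swap r/2=643/14669: DF=(1 − 643/14669·(0.961100+0.915600+0.876700+0.840200))/(1+643/14669) = 8071/10000 ≈ 0.807100
step 6 [3y] swap r/2=2206/51801: DF=(1 − 2206/51801·(0.961100+0.915600+0.876700+0.840200+0.807100))/(1+2206/51801) = 3897/5000 ≈ 0.779400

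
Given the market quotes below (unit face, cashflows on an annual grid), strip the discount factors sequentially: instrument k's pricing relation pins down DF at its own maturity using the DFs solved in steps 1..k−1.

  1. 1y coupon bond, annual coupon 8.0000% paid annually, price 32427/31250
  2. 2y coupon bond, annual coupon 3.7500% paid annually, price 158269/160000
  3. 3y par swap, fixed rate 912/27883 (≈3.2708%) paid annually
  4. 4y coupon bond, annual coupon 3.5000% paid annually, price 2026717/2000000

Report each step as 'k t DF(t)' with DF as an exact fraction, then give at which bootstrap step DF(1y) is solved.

1 1 1201/1250
2 2 9187/10000
3 3 568/625
4 4 553/625
DF(1y) is solved at step 1

step 1 [1y] bond c/1=2/25: DF=(32427/31250 − 2/25·(0))/(1+2/25) = 1201/1250 ≈ 0.960800
step 2 [2y] bond c/1=3/80: DF=(158269/160000 − 3/80·(0.960800))/(1+3/80) = 9187/10000 ≈ 0.918700
step 3 [3y] swap r/1=912/27883: DF=(1 − 912/27883·(0.960800+0.918700))/(1+912/27883) = 568/625 ≈ 0.908800
step 4 [4y] bond c/1=7/200: DF=(2026717/2000000 − 7/200·(0.960800+0.918700+0.908800))/(1+7/200) = 553/625 ≈ 0.884800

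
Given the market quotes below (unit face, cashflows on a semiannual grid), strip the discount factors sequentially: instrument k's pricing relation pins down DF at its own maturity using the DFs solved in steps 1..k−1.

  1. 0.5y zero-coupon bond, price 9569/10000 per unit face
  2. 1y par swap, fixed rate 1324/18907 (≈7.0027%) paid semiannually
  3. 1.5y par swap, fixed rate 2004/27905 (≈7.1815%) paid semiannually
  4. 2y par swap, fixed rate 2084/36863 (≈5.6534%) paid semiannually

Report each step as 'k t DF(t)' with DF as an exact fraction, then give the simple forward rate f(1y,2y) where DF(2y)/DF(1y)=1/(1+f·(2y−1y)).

step 1 [0.5y] zero: DF = P = 9569/10000 ≈ 0.956900
step 2 [1y] swap r/2=662/18907: DF=(1 − 662/18907·(0.956900))/(1+662/18907) = 4669/5000 ≈ 0.933800
step 3 [1.5y] swap r/2=1002/27905: DF=(1 − 1002/27905·(0.956900+0.933800))/(1+1002/27905) = 4499/5000 ≈ 0.899800
step 4 [2y] swap r/2=1042/36863: DF=(1 − 1042/36863·(0.956900+0.933800+0.899800))/(1+1042/36863) = 4479/5000 ≈ 0.895800

1 1/2 9569/10000
2 1 4669/5000
3 3/2 4499/5000
4 2 4479/5000
f(1y,2y) = ((4669/5000)/(4479/5000) − 1)/(1) = 190/4479 ≈ 4.2420%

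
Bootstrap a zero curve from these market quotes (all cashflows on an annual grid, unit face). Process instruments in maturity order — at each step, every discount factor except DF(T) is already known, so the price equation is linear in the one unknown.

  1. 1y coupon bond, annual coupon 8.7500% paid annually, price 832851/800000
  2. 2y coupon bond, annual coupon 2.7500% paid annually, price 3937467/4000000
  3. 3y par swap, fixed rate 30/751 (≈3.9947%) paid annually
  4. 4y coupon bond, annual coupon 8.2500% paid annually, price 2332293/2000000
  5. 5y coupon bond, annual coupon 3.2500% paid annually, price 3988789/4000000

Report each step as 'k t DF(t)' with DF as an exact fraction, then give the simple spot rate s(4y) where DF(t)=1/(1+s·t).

step 1 [1y] bond c/1=7/80: DF=(832851/800000 − 7/80·(0))/(1+7/80) = 9573/10000 ≈ 0.957300
step 2 [2y] bond c/1=11/400: DF=(3937467/4000000 − 11/400·(0.957300))/(1+11/400) = 2331/2500 ≈ 0.932400
step 3 [3y] swap r/1=30/751: DF=(1 − 30/751·(0.957300+0.932400))/(1+30/751) = 889/1000 ≈ 0.889000
step 4 [4y] bond c/1=33/400: DF=(2332293/2000000 − 33/400·(0.957300+0.932400+0.889000))/(1+33/400) = 1731/2000 ≈ 0.865500
step 5 [5y] bond c/1=13/400: DF=(3988789/4000000 − 13/400·(0.957300+0.932400+0.889000+0.865500))/(1+13/400) = 8511/10000 ≈ 0.851100

1 1 9573/10000
2 2 2331/2500
3 3 889/1000
4 4 1731/2000
5 5 8511/10000
s(4y) = (1/(1731/2000) − 1)/(4) = 269/6924 ≈ 3.8850%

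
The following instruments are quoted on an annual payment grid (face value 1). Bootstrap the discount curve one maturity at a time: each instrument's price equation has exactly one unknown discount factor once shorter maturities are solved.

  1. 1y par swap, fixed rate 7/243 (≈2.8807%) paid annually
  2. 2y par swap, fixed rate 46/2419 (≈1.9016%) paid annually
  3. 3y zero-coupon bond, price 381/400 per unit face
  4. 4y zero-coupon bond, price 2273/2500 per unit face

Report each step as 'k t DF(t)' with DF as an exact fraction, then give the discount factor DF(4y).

step 1 [1y] swap r/1=7/243: DF=(1 − 7/243·(0))/(1+7/243) = 243/250 ≈ 0.972000
step 2 [2y] swap r/1=46/2419: DF=(1 − 46/2419·(0.972000))/(1+46/2419) = 602/625 ≈ 0.963200
step 3 [3y] zero: DF = P = 381/400 ≈ 0.952500
step 4 [4y] zero: DF = P = 2273/2500 ≈ 0.909200

1 1 243/250
2 2 602/625
3 3 381/400
4 4 2273/2500
DF(4y) = 2273/2500 ≈ 0.909200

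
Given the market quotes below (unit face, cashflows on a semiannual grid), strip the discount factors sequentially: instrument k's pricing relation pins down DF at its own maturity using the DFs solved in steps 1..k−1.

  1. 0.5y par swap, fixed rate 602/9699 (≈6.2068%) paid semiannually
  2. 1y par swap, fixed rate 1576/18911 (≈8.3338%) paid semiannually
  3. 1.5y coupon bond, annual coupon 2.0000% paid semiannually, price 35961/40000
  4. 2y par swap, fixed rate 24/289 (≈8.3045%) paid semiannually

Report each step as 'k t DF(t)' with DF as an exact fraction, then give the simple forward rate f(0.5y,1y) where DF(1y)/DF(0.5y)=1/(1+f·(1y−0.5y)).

step 1 [0.5y] swap r/2=301/9699: DF=(1 − 301/9699·(0))/(1+301/9699) = 9699/10000 ≈ 0.969900
step 2 [1y] swap r/2=788/18911: DF=(1 − 788/18911·(0.969900))/(1+788/18911) = 2303/2500 ≈ 0.921200
step 3 [1.5y] bond c/2=1/100: DF=(35961/40000 − 1/100·(0.969900+0.921200))/(1+1/100) = 4357/5000 ≈ 0.871400
step 4 [2y] swap r/2=12/289: DF=(1 − 12/289·(0.969900+0.921200+0.871400))/(1+12/289) = 17/20 ≈ 0.850000

1 1/2 9699/10000
2 1 2303/2500
3 3/2 4357/5000
4 2 17/20
f(0.5y,1y) = ((9699/10000)/(2303/2500) − 1)/(1/2) = 487/4606 ≈ 10.5732%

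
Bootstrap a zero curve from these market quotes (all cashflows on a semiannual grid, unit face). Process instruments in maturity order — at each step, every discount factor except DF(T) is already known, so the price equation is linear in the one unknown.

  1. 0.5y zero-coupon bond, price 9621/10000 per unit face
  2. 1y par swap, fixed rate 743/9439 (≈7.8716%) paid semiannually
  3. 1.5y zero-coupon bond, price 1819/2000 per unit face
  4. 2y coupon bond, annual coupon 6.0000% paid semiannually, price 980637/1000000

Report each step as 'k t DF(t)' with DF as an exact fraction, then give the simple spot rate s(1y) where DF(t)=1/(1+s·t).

step 1 [0.5y] zero: DF = P = 9621/10000 ≈ 0.962100
step 2 [1y] swap r/2=743/18878: DF=(1 − 743/18878·(0.962100))/(1+743/18878) = 9257/10000 ≈ 0.925700
step 3 [1.5y] zero: DF = P = 1819/2000 ≈ 0.909500
step 4 [2y] bond c/2=3/100: DF=(980637/1000000 − 3/100·(0.962100+0.925700+0.909500))/(1+3/100) = 4353/5000 ≈ 0.870600

1 1/2 9621/10000
2 1 9257/10000
3 3/2 1819/2000
4 2 4353/5000
s(1y) = (1/(9257/10000) − 1)/(1) = 743/9257 ≈ 8.0264%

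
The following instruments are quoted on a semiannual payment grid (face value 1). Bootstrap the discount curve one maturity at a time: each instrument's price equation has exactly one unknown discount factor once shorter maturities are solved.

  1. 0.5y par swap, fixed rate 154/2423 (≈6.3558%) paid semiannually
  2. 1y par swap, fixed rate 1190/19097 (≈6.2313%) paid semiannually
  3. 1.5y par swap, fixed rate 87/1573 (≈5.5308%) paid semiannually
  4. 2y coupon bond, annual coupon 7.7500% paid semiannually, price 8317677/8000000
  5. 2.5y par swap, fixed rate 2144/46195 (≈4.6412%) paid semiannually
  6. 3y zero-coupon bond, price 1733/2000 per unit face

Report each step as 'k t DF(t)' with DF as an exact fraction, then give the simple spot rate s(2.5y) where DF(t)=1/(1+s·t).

step 1 [0.5y] swap r/2=77/2423: DF=(1 − 77/2423·(0))/(1+77/2423) = 2423/2500 ≈ 0.969200
step 2 [1y] swap r/2=595/19097: DF=(1 − 595/19097·(0.969200))/(1+595/19097) = 1881/2000 ≈ 0.940500
step 3 [1.5y] swap r/2=87/3146: DF=(1 − 87/3146·(0.969200+0.940500))/(1+87/3146) = 9217/10000 ≈ 0.921700
step 4 [2y] bond c/2=31/800: DF=(8317677/8000000 − 31/800·(0.969200+0.940500+0.921700))/(1+31/800) = 8953/10000 ≈ 0.895300
step 5 [2.5y] swap r/2=1072/46195: DF=(1 − 1072/46195·(0.969200+0.940500+0.921700+0.895300))/(1+1072/46195) = 558/625 ≈ 0.892800
step 6 [3y] zero: DF = P = 1733/2000 ≈ 0.866500

1 1/2 2423/2500
2 1 1881/2000
3 3/2 9217/10000
4 2 8953/10000
5 5/2 558/625
6 3 1733/2000
s(2.5y) = (1/(558/625) − 1)/(5/2) = 67/1395 ≈ 4.8029%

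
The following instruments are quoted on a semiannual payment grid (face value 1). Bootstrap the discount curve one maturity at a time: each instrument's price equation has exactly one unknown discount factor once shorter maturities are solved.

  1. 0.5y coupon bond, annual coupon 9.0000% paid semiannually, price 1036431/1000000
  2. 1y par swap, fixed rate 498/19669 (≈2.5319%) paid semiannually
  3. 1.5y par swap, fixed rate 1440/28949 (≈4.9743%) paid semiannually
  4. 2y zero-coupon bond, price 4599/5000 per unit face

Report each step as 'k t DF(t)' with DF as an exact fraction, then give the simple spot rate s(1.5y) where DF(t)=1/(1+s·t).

1 1/2 4959/5000
2 1 9751/10000
3 3/2 116/125
4 2 4599/5000
s(1.5y) = (1/(116/125) − 1)/(3/2) = 3/58 ≈ 5.1724%

step 1 [0.5y] bond c/2=9/200: DF=(1036431/1000000 − 9/200·(0))/(1+9/200) = 4959/5000 ≈ 0.991800
step 2 [1y] swap r/2=249/19669: DF=(1 − 249/19669·(0.991800))/(1+249/19669) = 9751/10000 ≈ 0.975100
step 3 [1.5y] swap r/2=720/28949: DF=(1 − 720/28949·(0.991800+0.975100))/(1+720/28949) = 116/125 ≈ 0.928000
step 4 [2y] zero: DF = P = 4599/5000 ≈ 0.919800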